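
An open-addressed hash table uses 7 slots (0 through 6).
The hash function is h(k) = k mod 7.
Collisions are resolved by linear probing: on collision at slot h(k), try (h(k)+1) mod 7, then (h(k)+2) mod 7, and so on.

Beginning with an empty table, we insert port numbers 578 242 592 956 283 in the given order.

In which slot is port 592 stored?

6

Insert 578: h=4, slot 4 empty → index 4.
Insert 242: h=4, slot 4 occupied → index 5.
Insert 592: h=4, slots 4,5 occupied → index 6.
Insert 956: h=4, slots 4,5,6 occupied → index 0.
Insert 283: h=3, slot 3 empty → index 3.
Table: [956, _, _, 283, 578, 242, 592]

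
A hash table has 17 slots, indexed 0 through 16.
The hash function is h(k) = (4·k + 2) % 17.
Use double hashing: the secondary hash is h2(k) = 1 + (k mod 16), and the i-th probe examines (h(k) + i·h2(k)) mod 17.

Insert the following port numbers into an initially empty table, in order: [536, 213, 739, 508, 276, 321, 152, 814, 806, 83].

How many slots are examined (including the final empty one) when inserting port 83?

3

536 hashes to 4; slot 4 is free → place at 4.
213 hashes to 4, h2=6; 4 taken → place at 10.
739 hashes to 0; slot 0 is free → place at 0.
508 hashes to 11; slot 11 is free → place at 11.
276 hashes to 1; slot 1 is free → place at 1.
321 hashes to 11, h2=2; 11 taken → place at 13.
152 hashes to 15; slot 15 is free → place at 15.
814 hashes to 11, h2=15; 11 taken → place at 9.
806 hashes to 13, h2=7; 13 taken → place at 3.
83 hashes to 11, h2=4; 11,15 taken → place at 2.
Table: [739, 276, 83, 806, 536, -, -, -, -, 814, 213, 508, -, 321, -, 152, -]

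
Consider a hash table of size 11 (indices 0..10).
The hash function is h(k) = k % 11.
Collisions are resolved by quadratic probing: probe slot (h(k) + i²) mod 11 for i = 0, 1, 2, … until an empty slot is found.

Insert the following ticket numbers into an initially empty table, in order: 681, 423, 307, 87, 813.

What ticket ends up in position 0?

307

Insert 681: h=10, slot 10 empty → index 10.
Insert 423: h=5, slot 5 empty → index 5.
Insert 307: h=10, slot 10 occupied → index 0.
Insert 87: h=10, slots 10,0 occupied → index 3.
Insert 813: h=10, slots 10,0,3 occupied → index 8.
Table: [307, ., ., 87, ., 423, ., ., 813, ., 681]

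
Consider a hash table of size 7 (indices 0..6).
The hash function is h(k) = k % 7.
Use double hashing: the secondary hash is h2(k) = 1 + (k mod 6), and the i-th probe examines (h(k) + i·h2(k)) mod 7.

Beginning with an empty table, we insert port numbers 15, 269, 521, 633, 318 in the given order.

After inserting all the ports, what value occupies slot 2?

15 hashes to 1; slot 1 is free → place at 1.
269 hashes to 3; slot 3 is free → place at 3.
521 hashes to 3, h2=6; 3 taken → place at 2.
633 hashes to 3, h2=4; 3 taken → place at 0.
318 hashes to 3, h2=1; 3 taken → place at 4.
Table: [633, 15, 521, 269, 318, -, -]

521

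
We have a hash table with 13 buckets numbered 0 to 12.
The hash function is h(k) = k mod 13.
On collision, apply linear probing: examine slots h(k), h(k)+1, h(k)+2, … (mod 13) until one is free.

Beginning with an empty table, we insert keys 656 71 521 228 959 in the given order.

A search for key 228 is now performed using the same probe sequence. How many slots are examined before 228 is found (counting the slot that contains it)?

656: h=6 → slot 6
71: h=6, probe 6,7 → slot 7
521: h=1 → slot 1
228: h=7, probe 7,8 → slot 8
959: h=10 → slot 10
Table: [_, 521, _, _, _, _, 656, 71, 228, _, 959, _, _]
Lookup 228: h=7, probe 7,8 → found at 8.

2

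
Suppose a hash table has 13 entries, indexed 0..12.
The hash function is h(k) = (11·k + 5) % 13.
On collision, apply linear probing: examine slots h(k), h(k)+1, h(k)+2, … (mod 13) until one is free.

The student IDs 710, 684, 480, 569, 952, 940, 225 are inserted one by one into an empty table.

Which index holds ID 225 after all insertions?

710: h=2 -> slot 2
684: h=2, probe 2,3 -> slot 3
480: h=7 -> slot 7
569: h=11 -> slot 11
952: h=12 -> slot 12
940: h=10 -> slot 10
225: h=10, probe 10,11,12,0 -> slot 0
Table: [225, ∅, 710, 684, ∅, ∅, ∅, 480, ∅, ∅, 940, 569, 952]

0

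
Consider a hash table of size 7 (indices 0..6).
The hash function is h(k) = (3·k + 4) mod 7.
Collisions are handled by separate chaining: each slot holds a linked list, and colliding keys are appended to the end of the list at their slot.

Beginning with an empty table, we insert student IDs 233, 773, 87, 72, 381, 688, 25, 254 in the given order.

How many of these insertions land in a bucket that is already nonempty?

5

Insert 233: h=3, bucket 3 empty -> new chain.
Insert 773: h=6, bucket 6 empty -> new chain.
Insert 87: h=6, bucket 6 nonempty -> append to chain.
Insert 72: h=3, bucket 3 nonempty -> append to chain.
Insert 381: h=6, bucket 6 nonempty -> append to chain.
Insert 688: h=3, bucket 3 nonempty -> append to chain.
Insert 25: h=2, bucket 2 empty -> new chain.
Insert 254: h=3, bucket 3 nonempty -> append to chain.
Final buckets:
0: ∅
1: ∅
2: 25
3: 233 -> 72 -> 688 -> 254
4: ∅
5: ∅
6: 773 -> 87 -> 381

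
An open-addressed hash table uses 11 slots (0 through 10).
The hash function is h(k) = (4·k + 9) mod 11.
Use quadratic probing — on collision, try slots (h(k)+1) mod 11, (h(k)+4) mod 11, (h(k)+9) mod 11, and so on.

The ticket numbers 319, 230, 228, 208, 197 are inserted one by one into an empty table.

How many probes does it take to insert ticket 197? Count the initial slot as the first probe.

319 hashes to 9; slot 9 is free → place at 9.
230 hashes to 5; slot 5 is free → place at 5.
228 hashes to 8; slot 8 is free → place at 8.
208 hashes to 5; 5 taken → place at 6.
197 hashes to 5; 5,6,9 taken → place at 3.
Table: [., ., ., 197, ., 230, 208, ., 228, 319, .]

4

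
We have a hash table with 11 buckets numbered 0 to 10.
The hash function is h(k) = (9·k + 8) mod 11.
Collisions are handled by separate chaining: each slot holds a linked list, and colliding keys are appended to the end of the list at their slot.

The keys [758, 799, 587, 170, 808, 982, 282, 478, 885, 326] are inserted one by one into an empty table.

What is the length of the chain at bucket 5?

Insert 758: h=10, bucket 10 empty -> new chain.
Insert 799: h=5, bucket 5 empty -> new chain.
Insert 587: h=0, bucket 0 empty -> new chain.
Insert 170: h=9, bucket 9 empty -> new chain.
Insert 808: h=9, bucket 9 nonempty -> append to chain.
Insert 982: h=2, bucket 2 empty -> new chain.
Insert 282: h=5, bucket 5 nonempty -> append to chain.
Insert 478: h=9, bucket 9 nonempty -> append to chain.
Insert 885: h=9, bucket 9 nonempty -> append to chain.
Insert 326: h=5, bucket 5 nonempty -> append to chain.
Final buckets:
0: 587
1: ∅
2: 982
3: ∅
4: ∅
5: 799 -> 282 -> 326
6: ∅
7: ∅
8: ∅
9: 170 -> 808 -> 478 -> 885
10: 758

3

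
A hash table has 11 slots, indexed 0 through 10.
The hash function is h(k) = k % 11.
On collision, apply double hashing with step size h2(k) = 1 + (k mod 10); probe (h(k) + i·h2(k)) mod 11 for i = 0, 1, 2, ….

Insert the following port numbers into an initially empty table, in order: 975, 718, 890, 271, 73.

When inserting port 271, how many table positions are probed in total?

2

975: h=7 -> slot 7
718: h=3 -> slot 3
890: h=10 -> slot 10
271: h=7, h2=2, probe 7,9 -> slot 9
73: h=7, h2=4, probe 7,0 -> slot 0
Table: [73, -, -, 718, -, -, -, 975, -, 271, 890]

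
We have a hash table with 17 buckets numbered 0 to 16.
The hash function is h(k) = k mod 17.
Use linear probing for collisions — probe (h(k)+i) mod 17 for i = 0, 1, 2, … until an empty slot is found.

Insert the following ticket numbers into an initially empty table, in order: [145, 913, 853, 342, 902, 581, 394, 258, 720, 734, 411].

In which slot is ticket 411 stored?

10

145 hashes to 9; slot 9 is free → place at 9.
913 hashes to 12; slot 12 is free → place at 12.
853 hashes to 3; slot 3 is free → place at 3.
342 hashes to 2; slot 2 is free → place at 2.
902 hashes to 1; slot 1 is free → place at 1.
581 hashes to 3; 3 taken → place at 4.
394 hashes to 3; 3,4 taken → place at 5.
258 hashes to 3; 3,4,5 taken → place at 6.
720 hashes to 6; 6 taken → place at 7.
734 hashes to 3; 3,4,5,6,7 taken → place at 8.
411 hashes to 3; 3,4,5,6,7,8,9 taken → place at 10.
Table: [_, 902, 342, 853, 581, 394, 258, 720, 734, 145, 411, _, 913, _, _, _, _]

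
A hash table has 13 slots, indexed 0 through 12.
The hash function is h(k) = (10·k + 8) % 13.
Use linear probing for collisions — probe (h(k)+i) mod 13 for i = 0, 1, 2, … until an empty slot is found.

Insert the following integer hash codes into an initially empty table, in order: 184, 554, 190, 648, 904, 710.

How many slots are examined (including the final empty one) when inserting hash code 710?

Insert 184: h=2, slot 2 empty → index 2.
Insert 554: h=10, slot 10 empty → index 10.
Insert 190: h=10, slot 10 occupied → index 11.
Insert 648: h=1, slot 1 empty → index 1.
Insert 904: h=0, slot 0 empty → index 0.
Insert 710: h=10, slots 10,11 occupied → index 12.
Table: [904, 648, 184, -, -, -, -, -, -, -, 554, 190, 710]

3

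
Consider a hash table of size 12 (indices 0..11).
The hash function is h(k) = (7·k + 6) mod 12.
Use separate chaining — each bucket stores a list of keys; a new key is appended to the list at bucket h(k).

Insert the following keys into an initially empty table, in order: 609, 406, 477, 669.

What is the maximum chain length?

609 -> bucket 9
406 -> bucket 4
477 -> bucket 9 (collision)
669 -> bucket 9 (collision)
Final buckets:
0: _
1: _
2: _
3: _
4: 406
5: _
6: _
7: _
8: _
9: 609 -> 477 -> 669
10: _
11: _

3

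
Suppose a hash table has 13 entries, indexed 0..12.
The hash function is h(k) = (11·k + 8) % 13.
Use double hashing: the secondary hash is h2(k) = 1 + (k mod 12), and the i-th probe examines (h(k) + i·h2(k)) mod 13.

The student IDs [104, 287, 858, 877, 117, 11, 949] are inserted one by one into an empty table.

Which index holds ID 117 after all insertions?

Insert 104: h=8, slot 8 empty -> index 8.
Insert 287: h=6, slot 6 empty -> index 6.
Insert 858: h=8, h2=7, slot 8 occupied -> index 2.
Insert 877: h=9, slot 9 empty -> index 9.
Insert 117: h=8, h2=10, slot 8 occupied -> index 5.
Insert 11: h=12, slot 12 empty -> index 12.
Insert 949: h=8, h2=2, slot 8 occupied -> index 10.
Table: [_, _, 858, _, _, 117, 287, _, 104, 877, 949, _, 11]

5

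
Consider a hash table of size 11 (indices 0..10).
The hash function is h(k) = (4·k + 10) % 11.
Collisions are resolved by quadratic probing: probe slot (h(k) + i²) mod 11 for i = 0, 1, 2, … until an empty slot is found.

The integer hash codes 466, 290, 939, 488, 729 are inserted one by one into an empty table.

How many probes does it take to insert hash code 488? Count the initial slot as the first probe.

466 hashes to 4; slot 4 is free -> place at 4.
290 hashes to 4; 4 taken -> place at 5.
939 hashes to 4; 4,5 taken -> place at 8.
488 hashes to 4; 4,5,8 taken -> place at 2.
729 hashes to 0; slot 0 is free -> place at 0.
Table: [729, _, 488, _, 466, 290, _, _, 939, _, _]

4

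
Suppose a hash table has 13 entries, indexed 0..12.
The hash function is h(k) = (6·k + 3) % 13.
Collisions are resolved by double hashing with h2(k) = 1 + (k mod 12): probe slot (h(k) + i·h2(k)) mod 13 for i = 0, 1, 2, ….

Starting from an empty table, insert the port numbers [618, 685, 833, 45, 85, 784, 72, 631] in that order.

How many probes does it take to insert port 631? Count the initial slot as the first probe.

618 hashes to 6; slot 6 is free -> place at 6.
685 hashes to 5; slot 5 is free -> place at 5.
833 hashes to 9; slot 9 is free -> place at 9.
45 hashes to 0; slot 0 is free -> place at 0.
85 hashes to 6, h2=2; 6 taken -> place at 8.
784 hashes to 1; slot 1 is free -> place at 1.
72 hashes to 6, h2=1; 6 taken -> place at 7.
631 hashes to 6, h2=8; 6,1,9 taken -> place at 4.
Table: [45, 784, ., ., 631, 685, 618, 72, 85, 833, ., ., .]

4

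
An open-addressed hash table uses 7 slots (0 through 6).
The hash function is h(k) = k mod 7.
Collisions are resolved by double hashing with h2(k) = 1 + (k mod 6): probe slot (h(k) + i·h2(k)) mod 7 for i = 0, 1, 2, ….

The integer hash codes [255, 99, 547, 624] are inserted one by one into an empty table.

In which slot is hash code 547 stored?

Insert 255: h=3, slot 3 empty -> index 3.
Insert 99: h=1, slot 1 empty -> index 1.
Insert 547: h=1, h2=2, slots 1,3 occupied -> index 5.
Insert 624: h=1, h2=1, slot 1 occupied -> index 2.
Table: [—, 99, 624, 255, —, 547, —]

5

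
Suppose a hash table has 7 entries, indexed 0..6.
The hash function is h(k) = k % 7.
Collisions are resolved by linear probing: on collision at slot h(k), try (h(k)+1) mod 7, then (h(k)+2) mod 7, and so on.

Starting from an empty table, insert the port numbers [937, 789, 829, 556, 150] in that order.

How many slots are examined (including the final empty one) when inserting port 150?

5

937 hashes to 6; slot 6 is free -> place at 6.
789 hashes to 5; slot 5 is free -> place at 5.
829 hashes to 3; slot 3 is free -> place at 3.
556 hashes to 3; 3 taken -> place at 4.
150 hashes to 3; 3,4,5,6 taken -> place at 0.
Table: [150, -, -, 829, 556, 789, 937]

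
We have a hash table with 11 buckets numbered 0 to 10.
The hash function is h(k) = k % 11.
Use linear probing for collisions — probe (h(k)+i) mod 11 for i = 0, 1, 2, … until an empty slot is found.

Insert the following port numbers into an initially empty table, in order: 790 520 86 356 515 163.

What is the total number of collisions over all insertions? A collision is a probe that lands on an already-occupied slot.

790: h=9 → slot 9
520: h=3 → slot 3
86: h=9, probe 9,10 → slot 10
356: h=4 → slot 4
515: h=9, probe 9,10,0 → slot 0
163: h=9, probe 9,10,0,1 → slot 1
Table: [515, 163, —, 520, 356, —, —, —, —, 790, 86]

6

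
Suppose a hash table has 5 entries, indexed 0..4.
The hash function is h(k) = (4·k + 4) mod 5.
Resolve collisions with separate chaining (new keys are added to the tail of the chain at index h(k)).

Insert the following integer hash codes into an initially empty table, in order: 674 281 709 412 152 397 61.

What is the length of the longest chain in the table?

3

674 → bucket 0
281 → bucket 3
709 → bucket 0 (collision)
412 → bucket 2
152 → bucket 2 (collision)
397 → bucket 2 (collision)
61 → bucket 3 (collision)
Final buckets:
0: 674 -> 709
1: ∅
2: 412 -> 152 -> 397
3: 281 -> 61
4: ∅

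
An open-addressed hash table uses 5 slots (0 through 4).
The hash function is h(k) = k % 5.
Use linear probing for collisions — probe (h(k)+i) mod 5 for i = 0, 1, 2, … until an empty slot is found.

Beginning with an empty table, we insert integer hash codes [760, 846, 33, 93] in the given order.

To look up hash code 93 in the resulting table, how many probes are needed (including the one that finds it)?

Insert 760: h=0, slot 0 empty => index 0.
Insert 846: h=1, slot 1 empty => index 1.
Insert 33: h=3, slot 3 empty => index 3.
Insert 93: h=3, slot 3 occupied => index 4.
Table: [760, 846, _, 33, 93]
Lookup 93: h=3, probe 3,4 → found at 4.

2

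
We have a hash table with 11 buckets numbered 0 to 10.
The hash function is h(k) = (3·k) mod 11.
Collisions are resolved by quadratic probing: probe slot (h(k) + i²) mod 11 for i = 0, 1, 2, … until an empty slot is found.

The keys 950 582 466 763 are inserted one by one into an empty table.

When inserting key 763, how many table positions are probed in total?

950 hashes to 1; slot 1 is free -> place at 1.
582 hashes to 8; slot 8 is free -> place at 8.
466 hashes to 1; 1 taken -> place at 2.
763 hashes to 1; 1,2 taken -> place at 5.
Table: [∅, 950, 466, ∅, ∅, 763, ∅, ∅, 582, ∅, ∅]

3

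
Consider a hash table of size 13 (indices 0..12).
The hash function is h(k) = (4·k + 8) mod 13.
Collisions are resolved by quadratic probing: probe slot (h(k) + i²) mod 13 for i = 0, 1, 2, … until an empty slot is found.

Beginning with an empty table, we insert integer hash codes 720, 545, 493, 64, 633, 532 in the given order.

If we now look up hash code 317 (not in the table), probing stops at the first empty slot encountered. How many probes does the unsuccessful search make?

2

720: h=2 → slot 2
545: h=4 → slot 4
493: h=4, probe 4,5 → slot 5
64: h=4, probe 4,5,8 → slot 8
633: h=5, probe 5,6 → slot 6
532: h=4, probe 4,5,8,0 → slot 0
Table: [532, ∅, 720, ∅, 545, 493, 633, ∅, 64, ∅, ∅, ∅, ∅]
Lookup 317: h=2, probe 2,3 → slot 3 empty, not found.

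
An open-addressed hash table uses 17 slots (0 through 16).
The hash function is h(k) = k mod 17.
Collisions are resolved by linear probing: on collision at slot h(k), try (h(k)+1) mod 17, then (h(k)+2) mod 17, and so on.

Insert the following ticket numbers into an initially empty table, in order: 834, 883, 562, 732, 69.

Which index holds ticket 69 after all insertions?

834 hashes to 1; slot 1 is free → place at 1.
883 hashes to 16; slot 16 is free → place at 16.
562 hashes to 1; 1 taken → place at 2.
732 hashes to 1; 1,2 taken → place at 3.
69 hashes to 1; 1,2,3 taken → place at 4.
Table: [—, 834, 562, 732, 69, —, —, —, —, —, —, —, —, —, —, —, 883]

4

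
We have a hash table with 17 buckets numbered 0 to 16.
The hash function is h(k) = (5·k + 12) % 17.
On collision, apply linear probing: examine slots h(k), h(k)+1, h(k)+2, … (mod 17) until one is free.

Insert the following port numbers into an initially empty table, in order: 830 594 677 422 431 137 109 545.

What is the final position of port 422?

16

Insert 830: h=14, slot 14 empty → index 14.
Insert 594: h=7, slot 7 empty → index 7.
Insert 677: h=14, slot 14 occupied → index 15.
Insert 422: h=14, slots 14,15 occupied → index 16.
Insert 431: h=8, slot 8 empty → index 8.
Insert 137: h=0, slot 0 empty → index 0.
Insert 109: h=13, slot 13 empty → index 13.
Insert 545: h=0, slot 0 occupied → index 1.
Table: [137, 545, ., ., ., ., ., 594, 431, ., ., ., ., 109, 830, 677, 422]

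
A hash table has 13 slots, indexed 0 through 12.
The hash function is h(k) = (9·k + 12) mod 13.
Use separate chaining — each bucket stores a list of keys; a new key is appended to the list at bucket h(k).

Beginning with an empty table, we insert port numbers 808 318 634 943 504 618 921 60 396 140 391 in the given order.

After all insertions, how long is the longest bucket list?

Insert 808: h=4, bucket 4 empty → new chain.
Insert 318: h=1, bucket 1 empty → new chain.
Insert 634: h=11, bucket 11 empty → new chain.
Insert 943: h=10, bucket 10 empty → new chain.
Insert 504: h=11, bucket 11 nonempty → append to chain.
Insert 618: h=10, bucket 10 nonempty → append to chain.
Insert 921: h=7, bucket 7 empty → new chain.
Insert 60: h=6, bucket 6 empty → new chain.
Insert 396: h=1, bucket 1 nonempty → append to chain.
Insert 140: h=11, bucket 11 nonempty → append to chain.
Insert 391: h=8, bucket 8 empty → new chain.
Final buckets:
0: _
1: 318 -> 396
2: _
3: _
4: 808
5: _
6: 60
7: 921
8: 391
9: _
10: 943 -> 618
11: 634 -> 504 -> 140
12: _

3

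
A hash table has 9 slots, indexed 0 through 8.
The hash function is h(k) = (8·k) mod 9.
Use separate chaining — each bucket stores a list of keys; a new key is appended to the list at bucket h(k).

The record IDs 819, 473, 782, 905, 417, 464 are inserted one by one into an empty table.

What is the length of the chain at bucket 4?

3

819 → bucket 0
473 → bucket 4
782 → bucket 1
905 → bucket 4 (collision)
417 → bucket 6
464 → bucket 4 (collision)
Final buckets:
0: 819
1: 782
2: _
3: _
4: 473 -> 905 -> 464
5: _
6: 417
7: _
8: _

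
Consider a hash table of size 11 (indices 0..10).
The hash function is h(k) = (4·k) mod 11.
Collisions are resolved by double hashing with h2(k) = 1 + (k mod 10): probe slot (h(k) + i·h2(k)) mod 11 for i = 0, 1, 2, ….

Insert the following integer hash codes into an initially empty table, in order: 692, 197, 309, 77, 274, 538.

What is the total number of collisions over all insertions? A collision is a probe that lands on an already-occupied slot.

4

692 hashes to 7; slot 7 is free => place at 7.
197 hashes to 7, h2=8; 7 taken => place at 4.
309 hashes to 4, h2=10; 4 taken => place at 3.
77 hashes to 0; slot 0 is free => place at 0.
274 hashes to 7, h2=5; 7 taken => place at 1.
538 hashes to 7, h2=9; 7 taken => place at 5.
Table: [77, 274, _, 309, 197, 538, _, 692, _, _, _]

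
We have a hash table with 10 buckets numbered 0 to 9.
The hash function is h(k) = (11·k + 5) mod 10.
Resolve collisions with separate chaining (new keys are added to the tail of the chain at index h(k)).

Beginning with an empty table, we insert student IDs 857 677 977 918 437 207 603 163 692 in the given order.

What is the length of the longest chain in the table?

857 -> bucket 2
677 -> bucket 2 (collision)
977 -> bucket 2 (collision)
918 -> bucket 3
437 -> bucket 2 (collision)
207 -> bucket 2 (collision)
603 -> bucket 8
163 -> bucket 8 (collision)
692 -> bucket 7
Final buckets:
0: —
1: —
2: 857 -> 677 -> 977 -> 437 -> 207
3: 918
4: —
5: —
6: —
7: 692
8: 603 -> 163
9: —

5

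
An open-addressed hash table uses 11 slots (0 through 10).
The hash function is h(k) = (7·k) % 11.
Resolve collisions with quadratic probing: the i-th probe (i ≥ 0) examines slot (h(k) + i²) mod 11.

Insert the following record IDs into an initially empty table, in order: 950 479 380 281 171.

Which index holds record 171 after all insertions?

950: h=6 → slot 6
479: h=9 → slot 9
380: h=9, probe 9,10 → slot 10
281: h=9, probe 9,10,2 → slot 2
171: h=9, probe 9,10,2,7 → slot 7
Table: [_, _, 281, _, _, _, 950, 171, _, 479, 380]

7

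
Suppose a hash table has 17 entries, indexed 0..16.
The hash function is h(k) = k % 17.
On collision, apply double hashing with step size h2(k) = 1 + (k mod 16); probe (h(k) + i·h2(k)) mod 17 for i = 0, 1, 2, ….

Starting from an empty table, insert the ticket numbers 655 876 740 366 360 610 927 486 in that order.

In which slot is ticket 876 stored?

5

Insert 655: h=9, slot 9 empty → index 9.
Insert 876: h=9, h2=13, slot 9 occupied → index 5.
Insert 740: h=9, h2=5, slot 9 occupied → index 14.
Insert 366: h=9, h2=15, slot 9 occupied → index 7.
Insert 360: h=3, slot 3 empty → index 3.
Insert 610: h=15, slot 15 empty → index 15.
Insert 927: h=9, h2=16, slot 9 occupied → index 8.
Insert 486: h=10, slot 10 empty → index 10.
Table: [∅, ∅, ∅, 360, ∅, 876, ∅, 366, 927, 655, 486, ∅, ∅, ∅, 740, 610, ∅]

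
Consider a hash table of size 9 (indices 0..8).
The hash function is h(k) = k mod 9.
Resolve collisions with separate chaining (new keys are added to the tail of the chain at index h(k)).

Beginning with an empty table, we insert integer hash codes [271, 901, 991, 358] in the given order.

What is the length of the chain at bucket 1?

3

Insert 271: h=1, bucket 1 empty → new chain.
Insert 901: h=1, bucket 1 nonempty → append to chain.
Insert 991: h=1, bucket 1 nonempty → append to chain.
Insert 358: h=7, bucket 7 empty → new chain.
Final buckets:
0: ∅
1: 271 -> 901 -> 991
2: ∅
3: ∅
4: ∅
5: ∅
6: ∅
7: 358
8: ∅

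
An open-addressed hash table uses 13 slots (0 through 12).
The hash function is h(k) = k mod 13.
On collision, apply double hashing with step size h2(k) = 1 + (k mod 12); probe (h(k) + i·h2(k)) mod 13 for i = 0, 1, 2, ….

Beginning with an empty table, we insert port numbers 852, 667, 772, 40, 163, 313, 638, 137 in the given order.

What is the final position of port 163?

852 hashes to 7; slot 7 is free → place at 7.
667 hashes to 4; slot 4 is free → place at 4.
772 hashes to 5; slot 5 is free → place at 5.
40 hashes to 1; slot 1 is free → place at 1.
163 hashes to 7, h2=8; 7 taken → place at 2.
313 hashes to 1, h2=2; 1 taken → place at 3.
638 hashes to 1, h2=3; 1,4,7 taken → place at 10.
137 hashes to 7, h2=6; 7 taken → place at 0.
Table: [137, 40, 163, 313, 667, 772, ∅, 852, ∅, ∅, 638, ∅, ∅]

2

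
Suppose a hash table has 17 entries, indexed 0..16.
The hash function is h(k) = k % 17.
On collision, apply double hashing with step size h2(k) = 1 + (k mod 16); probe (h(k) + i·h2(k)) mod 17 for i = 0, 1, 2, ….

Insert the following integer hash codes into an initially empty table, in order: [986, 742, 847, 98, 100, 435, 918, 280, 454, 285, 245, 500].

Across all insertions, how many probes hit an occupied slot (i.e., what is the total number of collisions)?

986: h=0 -> slot 0
742: h=11 -> slot 11
847: h=14 -> slot 14
98: h=13 -> slot 13
100: h=15 -> slot 15
435: h=10 -> slot 10
918: h=0, h2=7, probe 0,7 -> slot 7
280: h=8 -> slot 8
454: h=12 -> slot 12
285: h=13, h2=14, probe 13,10,7,4 -> slot 4
245: h=7, h2=6, probe 7,13,2 -> slot 2
500: h=7, h2=5, probe 7,12,0,5 -> slot 5
Table: [986, —, 245, —, 285, 500, —, 918, 280, —, 435, 742, 454, 98, 847, 100, —]

9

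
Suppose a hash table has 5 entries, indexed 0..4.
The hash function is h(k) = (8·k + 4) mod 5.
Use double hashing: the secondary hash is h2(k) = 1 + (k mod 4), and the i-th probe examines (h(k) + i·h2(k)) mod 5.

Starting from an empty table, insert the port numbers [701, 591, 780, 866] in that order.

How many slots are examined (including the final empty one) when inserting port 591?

2

701: h=2 -> slot 2
591: h=2, h2=4, probe 2,1 -> slot 1
780: h=4 -> slot 4
866: h=2, h2=3, probe 2,0 -> slot 0
Table: [866, 591, 701, ∅, 780]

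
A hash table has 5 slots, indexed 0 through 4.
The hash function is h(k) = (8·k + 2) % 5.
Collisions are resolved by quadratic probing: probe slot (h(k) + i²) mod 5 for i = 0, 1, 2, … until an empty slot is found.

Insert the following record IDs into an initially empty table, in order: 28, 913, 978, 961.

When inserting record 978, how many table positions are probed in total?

3

Insert 28: h=1, slot 1 empty → index 1.
Insert 913: h=1, slot 1 occupied → index 2.
Insert 978: h=1, slots 1,2 occupied → index 0.
Insert 961: h=0, slots 0,1 occupied → index 4.
Table: [978, 28, 913, ., 961]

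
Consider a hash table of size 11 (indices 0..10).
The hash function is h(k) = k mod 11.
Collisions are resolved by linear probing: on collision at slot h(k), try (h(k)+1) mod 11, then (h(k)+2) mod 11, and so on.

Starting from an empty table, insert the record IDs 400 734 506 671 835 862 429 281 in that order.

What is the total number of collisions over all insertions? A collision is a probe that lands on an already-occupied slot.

Insert 400: h=4, slot 4 empty -> index 4.
Insert 734: h=8, slot 8 empty -> index 8.
Insert 506: h=0, slot 0 empty -> index 0.
Insert 671: h=0, slot 0 occupied -> index 1.
Insert 835: h=10, slot 10 empty -> index 10.
Insert 862: h=4, slot 4 occupied -> index 5.
Insert 429: h=0, slots 0,1 occupied -> index 2.
Insert 281: h=6, slot 6 empty -> index 6.
Table: [506, 671, 429, _, 400, 862, 281, _, 734, _, 835]

4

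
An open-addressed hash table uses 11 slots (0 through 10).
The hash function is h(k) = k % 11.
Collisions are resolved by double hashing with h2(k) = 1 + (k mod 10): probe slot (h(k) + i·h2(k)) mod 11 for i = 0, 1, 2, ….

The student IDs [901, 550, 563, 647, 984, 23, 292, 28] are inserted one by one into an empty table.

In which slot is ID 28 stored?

4

901 hashes to 10; slot 10 is free -> place at 10.
550 hashes to 0; slot 0 is free -> place at 0.
563 hashes to 2; slot 2 is free -> place at 2.
647 hashes to 9; slot 9 is free -> place at 9.
984 hashes to 5; slot 5 is free -> place at 5.
23 hashes to 1; slot 1 is free -> place at 1.
292 hashes to 6; slot 6 is free -> place at 6.
28 hashes to 6, h2=9; 6 taken -> place at 4.
Table: [550, 23, 563, -, 28, 984, 292, -, -, 647, 901]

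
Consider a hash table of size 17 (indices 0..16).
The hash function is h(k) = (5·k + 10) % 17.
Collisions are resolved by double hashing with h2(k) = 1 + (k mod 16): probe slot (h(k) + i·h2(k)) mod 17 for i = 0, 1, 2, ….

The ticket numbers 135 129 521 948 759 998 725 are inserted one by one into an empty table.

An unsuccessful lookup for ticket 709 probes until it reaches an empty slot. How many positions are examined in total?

Insert 135: h=5, slot 5 empty → index 5.
Insert 129: h=9, slot 9 empty → index 9.
Insert 521: h=14, slot 14 empty → index 14.
Insert 948: h=7, slot 7 empty → index 7.
Insert 759: h=14, h2=8, slots 14,5 occupied → index 13.
Insert 998: h=2, slot 2 empty → index 2.
Insert 725: h=14, h2=6, slot 14 occupied → index 3.
Table: [., ., 998, 725, ., 135, ., 948, ., 129, ., ., ., 759, 521, ., .]
Lookup 709: h=2, h2=6, probe 2,8 → slot 8 empty, not found.

2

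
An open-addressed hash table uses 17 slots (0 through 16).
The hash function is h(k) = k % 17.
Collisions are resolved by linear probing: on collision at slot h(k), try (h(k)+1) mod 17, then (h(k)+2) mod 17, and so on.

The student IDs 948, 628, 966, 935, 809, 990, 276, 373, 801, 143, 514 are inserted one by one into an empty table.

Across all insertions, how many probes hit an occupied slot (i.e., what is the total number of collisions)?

948: h=13 => slot 13
628: h=16 => slot 16
966: h=14 => slot 14
935: h=0 => slot 0
809: h=10 => slot 10
990: h=4 => slot 4
276: h=4, probe 4,5 => slot 5
373: h=16, probe 16,0,1 => slot 1
801: h=2 => slot 2
143: h=7 => slot 7
514: h=4, probe 4,5,6 => slot 6
Table: [935, 373, 801, -, 990, 276, 514, 143, -, -, 809, -, -, 948, 966, -, 628]

5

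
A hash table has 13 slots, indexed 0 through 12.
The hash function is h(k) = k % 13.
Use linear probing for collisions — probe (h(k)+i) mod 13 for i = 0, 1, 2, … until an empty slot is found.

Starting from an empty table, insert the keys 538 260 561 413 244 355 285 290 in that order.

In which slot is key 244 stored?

Insert 538: h=5, slot 5 empty → index 5.
Insert 260: h=0, slot 0 empty → index 0.
Insert 561: h=2, slot 2 empty → index 2.
Insert 413: h=10, slot 10 empty → index 10.
Insert 244: h=10, slot 10 occupied → index 11.
Insert 355: h=4, slot 4 empty → index 4.
Insert 285: h=12, slot 12 empty → index 12.
Insert 290: h=4, slots 4,5 occupied → index 6.
Table: [260, -, 561, -, 355, 538, 290, -, -, -, 413, 244, 285]

11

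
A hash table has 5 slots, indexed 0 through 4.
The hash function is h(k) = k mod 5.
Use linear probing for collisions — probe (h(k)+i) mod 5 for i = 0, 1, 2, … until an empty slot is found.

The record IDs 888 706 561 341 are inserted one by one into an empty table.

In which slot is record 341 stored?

4

888 hashes to 3; slot 3 is free => place at 3.
706 hashes to 1; slot 1 is free => place at 1.
561 hashes to 1; 1 taken => place at 2.
341 hashes to 1; 1,2,3 taken => place at 4.
Table: [-, 706, 561, 888, 341]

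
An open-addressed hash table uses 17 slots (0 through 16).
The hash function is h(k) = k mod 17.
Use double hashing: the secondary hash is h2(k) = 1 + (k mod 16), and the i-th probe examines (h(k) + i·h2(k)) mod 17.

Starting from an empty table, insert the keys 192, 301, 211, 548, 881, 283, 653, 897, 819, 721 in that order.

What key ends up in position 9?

192: h=5 → slot 5
301: h=12 → slot 12
211: h=7 → slot 7
548: h=4 → slot 4
881: h=14 → slot 14
283: h=11 → slot 11
653: h=7, h2=14, probe 7,4,1 → slot 1
897: h=13 → slot 13
819: h=3 → slot 3
721: h=7, h2=2, probe 7,9 → slot 9
Table: [_, 653, _, 819, 548, 192, _, 211, _, 721, _, 283, 301, 897, 881, _, _]

721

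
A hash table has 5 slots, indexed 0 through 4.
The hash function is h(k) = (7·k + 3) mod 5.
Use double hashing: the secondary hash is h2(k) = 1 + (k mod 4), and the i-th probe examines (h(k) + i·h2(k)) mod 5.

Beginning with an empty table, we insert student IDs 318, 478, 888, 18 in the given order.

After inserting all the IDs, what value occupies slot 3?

18

Insert 318: h=4, slot 4 empty → index 4.
Insert 478: h=4, h2=3, slot 4 occupied → index 2.
Insert 888: h=4, h2=1, slot 4 occupied → index 0.
Insert 18: h=4, h2=3, slots 4,2,0 occupied → index 3.
Table: [888, -, 478, 18, 318]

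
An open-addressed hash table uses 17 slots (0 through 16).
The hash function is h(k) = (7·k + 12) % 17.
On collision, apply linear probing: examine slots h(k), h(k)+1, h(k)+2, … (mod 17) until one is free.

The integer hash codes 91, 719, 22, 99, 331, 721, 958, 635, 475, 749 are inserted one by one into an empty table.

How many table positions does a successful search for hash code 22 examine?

91: h=3 → slot 3
719: h=13 → slot 13
22: h=13, probe 13,14 → slot 14
99: h=8 → slot 8
331: h=0 → slot 0
721: h=10 → slot 10
958: h=3, probe 3,4 → slot 4
635: h=3, probe 3,4,5 → slot 5
475: h=5, probe 5,6 → slot 6
749: h=2 → slot 2
Table: [331, ., 749, 91, 958, 635, 475, ., 99, ., 721, ., ., 719, 22, ., .]
Lookup 22: h=13, probe 13,14 → found at 14.

2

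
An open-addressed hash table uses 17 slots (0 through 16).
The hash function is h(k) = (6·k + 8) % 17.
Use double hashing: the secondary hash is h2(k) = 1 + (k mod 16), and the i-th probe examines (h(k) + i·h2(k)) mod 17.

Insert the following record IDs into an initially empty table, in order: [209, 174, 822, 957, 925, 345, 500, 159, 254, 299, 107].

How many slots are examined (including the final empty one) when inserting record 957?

209: h=4 -> slot 4
174: h=15 -> slot 15
822: h=10 -> slot 10
957: h=4, h2=14, probe 4,1 -> slot 1
925: h=16 -> slot 16
345: h=4, h2=10, probe 4,14 -> slot 14
500: h=16, h2=5, probe 16,4,9 -> slot 9
159: h=10, h2=16, probe 10,9,8 -> slot 8
254: h=2 -> slot 2
299: h=0 -> slot 0
107: h=4, h2=12, probe 4,16,11 -> slot 11
Table: [299, 957, 254, —, 209, —, —, —, 159, 500, 822, 107, —, —, 345, 174, 925]

2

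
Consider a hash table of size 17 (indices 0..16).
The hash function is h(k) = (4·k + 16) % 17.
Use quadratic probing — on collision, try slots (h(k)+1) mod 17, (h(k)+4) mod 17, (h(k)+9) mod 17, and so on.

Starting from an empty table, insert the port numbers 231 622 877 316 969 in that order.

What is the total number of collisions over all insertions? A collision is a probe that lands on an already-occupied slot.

231 hashes to 5; slot 5 is free => place at 5.
622 hashes to 5; 5 taken => place at 6.
877 hashes to 5; 5,6 taken => place at 9.
316 hashes to 5; 5,6,9 taken => place at 14.
969 hashes to 16; slot 16 is free => place at 16.
Table: [-, -, -, -, -, 231, 622, -, -, 877, -, -, -, -, 316, -, 969]

6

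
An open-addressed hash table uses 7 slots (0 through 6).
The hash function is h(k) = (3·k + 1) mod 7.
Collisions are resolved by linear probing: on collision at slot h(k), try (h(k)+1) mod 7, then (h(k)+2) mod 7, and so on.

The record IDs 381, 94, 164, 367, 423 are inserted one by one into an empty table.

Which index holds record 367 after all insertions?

6

Insert 381: h=3, slot 3 empty → index 3.
Insert 94: h=3, slot 3 occupied → index 4.
Insert 164: h=3, slots 3,4 occupied → index 5.
Insert 367: h=3, slots 3,4,5 occupied → index 6.
Insert 423: h=3, slots 3,4,5,6 occupied → index 0.
Table: [423, —, —, 381, 94, 164, 367]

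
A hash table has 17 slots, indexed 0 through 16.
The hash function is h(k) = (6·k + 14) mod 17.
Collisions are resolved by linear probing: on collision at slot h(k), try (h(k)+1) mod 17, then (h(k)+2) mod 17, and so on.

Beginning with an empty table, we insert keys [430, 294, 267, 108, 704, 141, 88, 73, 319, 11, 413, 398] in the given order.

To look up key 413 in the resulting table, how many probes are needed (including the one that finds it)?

8

430 hashes to 10; slot 10 is free => place at 10.
294 hashes to 10; 10 taken => place at 11.
267 hashes to 1; slot 1 is free => place at 1.
108 hashes to 16; slot 16 is free => place at 16.
704 hashes to 5; slot 5 is free => place at 5.
141 hashes to 10; 10,11 taken => place at 12.
88 hashes to 15; slot 15 is free => place at 15.
73 hashes to 10; 10,11,12 taken => place at 13.
319 hashes to 7; slot 7 is free => place at 7.
11 hashes to 12; 12,13 taken => place at 14.
413 hashes to 10; 10,11,12,13,14,15,16 taken => place at 0.
398 hashes to 5; 5 taken => place at 6.
Table: [413, 267, ∅, ∅, ∅, 704, 398, 319, ∅, ∅, 430, 294, 141, 73, 11, 88, 108]
Lookup 413: h=10, probe 10,11,12,13,14,15,16,0 → found at 0.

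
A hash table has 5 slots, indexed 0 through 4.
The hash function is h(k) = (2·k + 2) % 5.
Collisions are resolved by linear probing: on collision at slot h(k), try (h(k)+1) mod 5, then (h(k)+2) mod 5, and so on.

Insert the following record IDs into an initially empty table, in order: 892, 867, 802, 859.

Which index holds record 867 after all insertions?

2

892: h=1 → slot 1
867: h=1, probe 1,2 → slot 2
802: h=1, probe 1,2,3 → slot 3
859: h=0 → slot 0
Table: [859, 892, 867, 802, ∅]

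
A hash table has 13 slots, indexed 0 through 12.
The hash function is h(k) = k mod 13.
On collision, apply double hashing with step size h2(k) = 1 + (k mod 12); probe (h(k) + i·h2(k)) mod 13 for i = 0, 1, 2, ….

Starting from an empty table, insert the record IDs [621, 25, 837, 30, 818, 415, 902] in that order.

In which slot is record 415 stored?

7

621 hashes to 10; slot 10 is free => place at 10.
25 hashes to 12; slot 12 is free => place at 12.
837 hashes to 5; slot 5 is free => place at 5.
30 hashes to 4; slot 4 is free => place at 4.
818 hashes to 12, h2=3; 12 taken => place at 2.
415 hashes to 12, h2=8; 12 taken => place at 7.
902 hashes to 5, h2=3; 5 taken => place at 8.
Table: [_, _, 818, _, 30, 837, _, 415, 902, _, 621, _, 25]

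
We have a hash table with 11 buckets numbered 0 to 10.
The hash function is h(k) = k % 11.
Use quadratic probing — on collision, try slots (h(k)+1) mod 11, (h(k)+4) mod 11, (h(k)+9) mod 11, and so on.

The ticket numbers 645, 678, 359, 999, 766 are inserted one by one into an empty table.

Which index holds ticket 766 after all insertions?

5

645 hashes to 7; slot 7 is free => place at 7.
678 hashes to 7; 7 taken => place at 8.
359 hashes to 7; 7,8 taken => place at 0.
999 hashes to 9; slot 9 is free => place at 9.
766 hashes to 7; 7,8,0 taken => place at 5.
Table: [359, —, —, —, —, 766, —, 645, 678, 999, —]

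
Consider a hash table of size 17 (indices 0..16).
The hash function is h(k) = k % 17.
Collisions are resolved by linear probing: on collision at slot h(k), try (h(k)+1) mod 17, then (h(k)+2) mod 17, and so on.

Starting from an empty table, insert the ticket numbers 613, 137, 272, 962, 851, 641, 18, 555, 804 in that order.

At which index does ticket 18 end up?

4

613 hashes to 1; slot 1 is free => place at 1.
137 hashes to 1; 1 taken => place at 2.
272 hashes to 0; slot 0 is free => place at 0.
962 hashes to 10; slot 10 is free => place at 10.
851 hashes to 1; 1,2 taken => place at 3.
641 hashes to 12; slot 12 is free => place at 12.
18 hashes to 1; 1,2,3 taken => place at 4.
555 hashes to 11; slot 11 is free => place at 11.
804 hashes to 5; slot 5 is free => place at 5.
Table: [272, 613, 137, 851, 18, 804, _, _, _, _, 962, 555, 641, _, _, _, _]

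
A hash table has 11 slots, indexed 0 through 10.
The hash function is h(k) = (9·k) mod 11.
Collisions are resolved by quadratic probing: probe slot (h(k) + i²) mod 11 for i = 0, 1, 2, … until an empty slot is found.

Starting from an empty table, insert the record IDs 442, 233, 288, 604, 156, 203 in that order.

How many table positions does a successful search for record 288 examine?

3

Insert 442: h=7, slot 7 empty -> index 7.
Insert 233: h=7, slot 7 occupied -> index 8.
Insert 288: h=7, slots 7,8 occupied -> index 0.
Insert 604: h=2, slot 2 empty -> index 2.
Insert 156: h=7, slots 7,8,0 occupied -> index 5.
Insert 203: h=1, slot 1 empty -> index 1.
Table: [288, 203, 604, -, -, 156, -, 442, 233, -, -]
Lookup 288: h=7, probe 7,8,0 → found at 0.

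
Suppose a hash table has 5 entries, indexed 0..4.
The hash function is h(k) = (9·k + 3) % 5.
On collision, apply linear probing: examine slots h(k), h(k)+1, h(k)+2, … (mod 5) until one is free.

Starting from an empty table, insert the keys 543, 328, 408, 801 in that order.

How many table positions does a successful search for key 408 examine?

3

543 hashes to 0; slot 0 is free → place at 0.
328 hashes to 0; 0 taken → place at 1.
408 hashes to 0; 0,1 taken → place at 2.
801 hashes to 2; 2 taken → place at 3.
Table: [543, 328, 408, 801, ∅]
Lookup 408: h=0, probe 0,1,2 → found at 2.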